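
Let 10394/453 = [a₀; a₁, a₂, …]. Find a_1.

1

10394 = 22·453 + 428   →  a_0 = 22
453 = 1·428 + 25   →  a_1 = 1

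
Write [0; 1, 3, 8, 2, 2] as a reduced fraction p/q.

131/173

Fold from the inside: start with 2/1.
  2 + 1/2 = 5/2
  8 + 2/5 = 42/5
  3 + 5/42 = 131/42
  1 + 42/131 = 173/131
  0 + 131/173 = 131/173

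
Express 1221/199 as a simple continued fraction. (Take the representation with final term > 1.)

[6; 7, 2, 1, 2, 3]

1221 = 6×199 + 27
199 = 7×27 + 10
27 = 2×10 + 7
10 = 1×7 + 3
7 = 2×3 + 1
3 = 3×1 + 0  (stop)
So 1221/199 = [6; 7, 2, 1, 2, 3].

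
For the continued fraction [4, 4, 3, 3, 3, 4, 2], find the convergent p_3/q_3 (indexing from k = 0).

182/43

Using pₖ = aₖpₖ₋₁ + pₖ₋₂, qₖ = aₖqₖ₋₁ + qₖ₋₂ (with p₋₁=1, p₋₂=0, q₋₁=0, q₋₂=1):
  k=0: a=4, p=4, q=1
  k=1: a=4, p=17, q=4
  k=2: a=3, p=55, q=13
  k=3: a=3, p=182, q=43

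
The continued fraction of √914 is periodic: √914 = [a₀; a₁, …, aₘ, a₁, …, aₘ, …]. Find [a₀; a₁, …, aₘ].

[30; 4, 3, 3, 4, 60]

a₀ = ⌊√914⌋ = 30.
With m₀=0, d₀=1 and mₖ₊₁ = dₖaₖ − mₖ, dₖ₊₁ = (n − mₖ₊₁²)/dₖ, aₖ₊₁ = ⌊(a₀+mₖ₊₁)/dₖ₊₁⌋:
  k=1: m=30, d=14, a=4
  k=2: m=26, d=17, a=3
  k=3: m=25, d=17, a=3
  k=4: m=26, d=14, a=4
  k=5: m=30, d=1, a=60
d=1 and a=2a₀=60 at k=5, so the next step gives (m, d) = (30, 14) again — its k=1 value — and the period has length 5.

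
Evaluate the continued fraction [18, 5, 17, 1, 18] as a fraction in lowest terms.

Using pₖ = aₖpₖ₋₁ + pₖ₋₂ and qₖ = aₖqₖ₋₁ + qₖ₋₂:
  k=0: a=18, p=18, q=1
  k=1: a=5, p=91, q=5
  k=2: a=17, p=1565, q=86
  k=3: a=1, p=1656, q=91
  k=4: a=18, p=31373, q=1724

31373/1724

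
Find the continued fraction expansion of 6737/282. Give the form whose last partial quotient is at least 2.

6737 = 23×282 + 251
282 = 1×251 + 31
251 = 8×31 + 3
31 = 10×3 + 1
3 = 3×1 + 0  (stop)
So 6737/282 = [23; 1, 8, 10, 3].

[23; 1, 8, 10, 3]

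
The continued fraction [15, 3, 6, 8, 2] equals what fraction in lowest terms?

Fold from the inside: start with 2/1.
  8 + 1/2 = 17/2
  6 + 2/17 = 104/17
  3 + 17/104 = 329/104
  15 + 104/329 = 5039/329

5039/329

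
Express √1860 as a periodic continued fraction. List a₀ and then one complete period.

[43; 7, 1, 4, 1, 7, 86]

a₀ = ⌊√1860⌋ = 43.
With m₀=0, d₀=1 and mₖ₊₁ = dₖaₖ − mₖ, dₖ₊₁ = (n − mₖ₊₁²)/dₖ, aₖ₊₁ = ⌊(a₀+mₖ₊₁)/dₖ₊₁⌋:
  k=1: m=43, d=11, a=7
  k=2: m=34, d=64, a=1
  k=3: m=30, d=15, a=4
  k=4: m=30, d=64, a=1
  k=5: m=34, d=11, a=7
  k=6: m=43, d=1, a=86
d=1 and a=2a₀=86 at k=6, so the next step gives (m, d) = (43, 11) again — its k=1 value — and the period has length 6.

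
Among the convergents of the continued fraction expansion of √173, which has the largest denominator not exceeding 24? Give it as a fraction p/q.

√173 = [13; 6, 1, 1, 6, 26, …] (period length 5).
Convergents:
  p_0/q_0 = 13/1
  p_1/q_1 = 79/6
  p_2/q_2 = 92/7
  p_3/q_3 = 171/13
  p_4/q_4 = 1118/85
q_3 = 13 ≤ 24 < 85 = q_4, so the answer is 171/13.

171/13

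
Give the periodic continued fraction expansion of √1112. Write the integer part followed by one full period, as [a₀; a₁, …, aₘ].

a₀ = ⌊√1112⌋ = 33.
With m₀=0, d₀=1 and mₖ₊₁ = dₖaₖ − mₖ, dₖ₊₁ = (n − mₖ₊₁²)/dₖ, aₖ₊₁ = ⌊(a₀+mₖ₊₁)/dₖ₊₁⌋:
  k=1: m=33, d=23, a=2
  k=2: m=13, d=41, a=1
  k=3: m=28, d=8, a=7
  k=4: m=28, d=41, a=1
  k=5: m=13, d=23, a=2
  k=6: m=33, d=1, a=66
d=1 and a=2a₀=66 at k=6, so the next step gives (m, d) = (33, 23) again — its k=1 value — and the period has length 6.

[33; 2, 1, 7, 1, 2, 66]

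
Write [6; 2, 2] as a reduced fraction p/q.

Fold from the inside: start with 2/1.
  2 + 1/2 = 5/2
  6 + 2/5 = 32/5

32/5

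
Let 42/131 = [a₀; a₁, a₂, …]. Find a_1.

42 = 0·131 + 42   →  a_0 = 0
131 = 3·42 + 5   →  a_1 = 3

3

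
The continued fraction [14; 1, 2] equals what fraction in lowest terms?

Using pₖ = aₖpₖ₋₁ + pₖ₋₂ and qₖ = aₖqₖ₋₁ + qₖ₋₂:
  k=0: a=14, p=14, q=1
  k=1: a=1, p=15, q=1
  k=2: a=2, p=44, q=3

44/3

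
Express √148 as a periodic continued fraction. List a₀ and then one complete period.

a₀ = ⌊√148⌋ = 12.
With m₀=0, d₀=1 and mₖ₊₁ = dₖaₖ − mₖ, dₖ₊₁ = (n − mₖ₊₁²)/dₖ, aₖ₊₁ = ⌊(a₀+mₖ₊₁)/dₖ₊₁⌋:
  k=1: m=12, d=4, a=6
  k=2: m=12, d=1, a=24
d=1 and a=2a₀=24 at k=2, so the next step gives (m, d) = (12, 4) again — its k=1 value — and the period has length 2.

[12; 6, 24]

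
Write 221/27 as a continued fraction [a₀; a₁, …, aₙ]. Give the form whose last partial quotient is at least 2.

[8; 5, 2, 2]

221 = 8·27 + 5
27 = 5·5 + 2
5 = 2·2 + 1
2 = 2·1 + 0  (stop)
So 221/27 = [8; 5, 2, 2].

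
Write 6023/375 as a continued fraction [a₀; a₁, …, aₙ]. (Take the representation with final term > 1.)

[16; 16, 3, 3, 2]

6023 = 16*375 + 23
375 = 16*23 + 7
23 = 3*7 + 2
7 = 3*2 + 1
2 = 2*1 + 0  (stop)
So 6023/375 = [16; 16, 3, 3, 2].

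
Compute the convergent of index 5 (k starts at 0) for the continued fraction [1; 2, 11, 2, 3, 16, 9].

4023/2720

Using pₖ = aₖpₖ₋₁ + pₖ₋₂, qₖ = aₖqₖ₋₁ + qₖ₋₂ (with p₋₁=1, p₋₂=0, q₋₁=0, q₋₂=1):
  k=0: a=1, p=1, q=1
  k=1: a=2, p=3, q=2
  k=2: a=11, p=34, q=23
  k=3: a=2, p=71, q=48
  k=4: a=3, p=247, q=167
  k=5: a=16, p=4023, q=2720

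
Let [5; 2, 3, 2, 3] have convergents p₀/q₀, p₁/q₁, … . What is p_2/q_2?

Using pₖ = aₖpₖ₋₁ + pₖ₋₂, qₖ = aₖqₖ₋₁ + qₖ₋₂ (with p₋₁=1, p₋₂=0, q₋₁=0, q₋₂=1):
  k=0: a=5, p=5, q=1
  k=1: a=2, p=11, q=2
  k=2: a=3, p=38, q=7

38/7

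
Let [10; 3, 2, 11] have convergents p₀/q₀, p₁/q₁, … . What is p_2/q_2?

Using pₖ = aₖpₖ₋₁ + pₖ₋₂, qₖ = aₖqₖ₋₁ + qₖ₋₂ (with p₋₁=1, p₋₂=0, q₋₁=0, q₋₂=1):
  k=0: a=10, p=10, q=1
  k=1: a=3, p=31, q=3
  k=2: a=2, p=72, q=7

72/7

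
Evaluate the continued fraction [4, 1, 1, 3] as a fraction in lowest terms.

Fold from the inside: start with 3/1.
  1 + 1/3 = 4/3
  1 + 3/4 = 7/4
  4 + 4/7 = 32/7

32/7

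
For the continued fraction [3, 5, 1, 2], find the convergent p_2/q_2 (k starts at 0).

19/6

Using pₖ = aₖpₖ₋₁ + pₖ₋₂, qₖ = aₖqₖ₋₁ + qₖ₋₂ (with p₋₁=1, p₋₂=0, q₋₁=0, q₋₂=1):
  k=0: a=3, p=3, q=1
  k=1: a=5, p=16, q=5
  k=2: a=1, p=19, q=6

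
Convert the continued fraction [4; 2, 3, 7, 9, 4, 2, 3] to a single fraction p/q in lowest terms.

65597/14803

Using pₖ = aₖpₖ₋₁ + pₖ₋₂ and qₖ = aₖqₖ₋₁ + qₖ₋₂:
  k=0: a=4, p=4, q=1
  k=1: a=2, p=9, q=2
  k=2: a=3, p=31, q=7
  k=3: a=7, p=226, q=51
  k=4: a=9, p=2065, q=466
  k=5: a=4, p=8486, q=1915
  k=6: a=2, p=19037, q=4296
  k=7: a=3, p=65597, q=14803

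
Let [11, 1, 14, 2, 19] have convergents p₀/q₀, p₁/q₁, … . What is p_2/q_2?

179/15

Using pₖ = aₖpₖ₋₁ + pₖ₋₂, qₖ = aₖqₖ₋₁ + qₖ₋₂ (with p₋₁=1, p₋₂=0, q₋₁=0, q₋₂=1):
  k=0: a=11, p=11, q=1
  k=1: a=1, p=12, q=1
  k=2: a=14, p=179, q=15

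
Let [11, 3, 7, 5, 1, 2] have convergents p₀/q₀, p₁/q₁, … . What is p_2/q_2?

249/22

Using pₖ = aₖpₖ₋₁ + pₖ₋₂, qₖ = aₖqₖ₋₁ + qₖ₋₂ (with p₋₁=1, p₋₂=0, q₋₁=0, q₋₂=1):
  k=0: a=11, p=11, q=1
  k=1: a=3, p=34, q=3
  k=2: a=7, p=249, q=22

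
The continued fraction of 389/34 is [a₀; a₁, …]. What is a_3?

1

389 = 11·34 + 15   →  a_0 = 11
34 = 2·15 + 4   →  a_1 = 2
15 = 3·4 + 3   →  a_2 = 3
4 = 1·3 + 1   →  a_3 = 1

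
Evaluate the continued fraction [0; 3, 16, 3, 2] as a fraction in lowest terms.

114/349

Using pₖ = aₖpₖ₋₁ + pₖ₋₂ and qₖ = aₖqₖ₋₁ + qₖ₋₂:
  k=0: a=0, p=0, q=1
  k=1: a=3, p=1, q=3
  k=2: a=16, p=16, q=49
  k=3: a=3, p=49, q=150
  k=4: a=2, p=114, q=349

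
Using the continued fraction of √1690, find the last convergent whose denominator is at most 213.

√1690 = [41; 9, 8, 9, 82, …] (period length 4).
Convergents:
  p_0/q_0 = 41/1
  p_1/q_1 = 370/9
  p_2/q_2 = 3001/73
  p_3/q_3 = 27379/666
q_2 = 73 ≤ 213 < 666 = q_3, so the answer is 3001/73.

3001/73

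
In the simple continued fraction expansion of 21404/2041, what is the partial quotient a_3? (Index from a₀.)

1

21404 = 10·2041 + 994   →  a_0 = 10
2041 = 2·994 + 53   →  a_1 = 2
994 = 18·53 + 40   →  a_2 = 18
53 = 1·40 + 13   →  a_3 = 1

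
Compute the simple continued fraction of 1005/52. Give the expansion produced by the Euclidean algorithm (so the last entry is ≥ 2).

[19; 3, 17]

1005 = 19×52 + 17
52 = 3×17 + 1
17 = 17×1 + 0  (stop)
So 1005/52 = [19; 3, 17].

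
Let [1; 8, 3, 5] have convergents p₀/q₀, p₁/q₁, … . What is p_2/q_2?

Using pₖ = aₖpₖ₋₁ + pₖ₋₂, qₖ = aₖqₖ₋₁ + qₖ₋₂ (with p₋₁=1, p₋₂=0, q₋₁=0, q₋₂=1):
  k=0: a=1, p=1, q=1
  k=1: a=8, p=9, q=8
  k=2: a=3, p=28, q=25

28/25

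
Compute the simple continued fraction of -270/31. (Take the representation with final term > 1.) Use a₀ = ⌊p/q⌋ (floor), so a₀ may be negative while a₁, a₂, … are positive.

[-9; 3, 2, 4]

-270 = -9×31 + 9
31 = 3×9 + 4
9 = 2×4 + 1
4 = 4×1 + 0  (stop)
So -270/31 = [-9; 3, 2, 4].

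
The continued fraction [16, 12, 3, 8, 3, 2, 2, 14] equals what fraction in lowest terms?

Using pₖ = aₖpₖ₋₁ + pₖ₋₂ and qₖ = aₖqₖ₋₁ + qₖ₋₂:
  k=0: a=16, p=16, q=1
  k=1: a=12, p=193, q=12
  k=2: a=3, p=595, q=37
  k=3: a=8, p=4953, q=308
  k=4: a=3, p=15454, q=961
  k=5: a=2, p=35861, q=2230
  k=6: a=2, p=87176, q=5421
  k=7: a=14, p=1256325, q=78124

1256325/78124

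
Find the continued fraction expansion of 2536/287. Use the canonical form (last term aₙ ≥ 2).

[8; 1, 5, 9, 2, 2]

2536 = 8×287 + 240
287 = 1×240 + 47
240 = 5×47 + 5
47 = 9×5 + 2
5 = 2×2 + 1
2 = 2×1 + 0  (stop)
So 2536/287 = [8; 1, 5, 9, 2, 2].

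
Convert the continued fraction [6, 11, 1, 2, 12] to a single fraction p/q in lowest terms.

2629/432

Fold from the inside: start with 12/1.
  2 + 1/12 = 25/12
  1 + 12/25 = 37/25
  11 + 25/37 = 432/37
  6 + 37/432 = 2629/432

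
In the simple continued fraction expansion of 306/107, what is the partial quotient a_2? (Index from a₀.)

6

306 = 2·107 + 92   →  a_0 = 2
107 = 1·92 + 15   →  a_1 = 1
92 = 6·15 + 2   →  a_2 = 6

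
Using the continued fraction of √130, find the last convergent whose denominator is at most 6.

√130 = [11; 2, 2, 22, …] (period length 3).
Convergents:
  p_0/q_0 = 11/1
  p_1/q_1 = 23/2
  p_2/q_2 = 57/5
  p_3/q_3 = 1277/112
q_2 = 5 ≤ 6 < 112 = q_3, so the answer is 57/5.

57/5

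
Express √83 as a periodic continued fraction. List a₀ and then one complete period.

[9; 9, 18]

a₀ = ⌊√83⌋ = 9.
With m₀=0, d₀=1 and mₖ₊₁ = dₖaₖ − mₖ, dₖ₊₁ = (n − mₖ₊₁²)/dₖ, aₖ₊₁ = ⌊(a₀+mₖ₊₁)/dₖ₊₁⌋:
  k=1: m=9, d=2, a=9
  k=2: m=9, d=1, a=18
d=1 and a=2a₀=18 at k=2, so the next step gives (m, d) = (9, 2) again — its k=1 value — and the period has length 2.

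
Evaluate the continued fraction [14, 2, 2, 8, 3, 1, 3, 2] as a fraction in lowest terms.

Using pₖ = aₖpₖ₋₁ + pₖ₋₂ and qₖ = aₖqₖ₋₁ + qₖ₋₂:
  k=0: a=14, p=14, q=1
  k=1: a=2, p=29, q=2
  k=2: a=2, p=72, q=5
  k=3: a=8, p=605, q=42
  k=4: a=3, p=1887, q=131
  k=5: a=1, p=2492, q=173
  k=6: a=3, p=9363, q=650
  k=7: a=2, p=21218, q=1473

21218/1473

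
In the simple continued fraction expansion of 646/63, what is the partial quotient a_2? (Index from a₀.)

646 = 10·63 + 16   →  a_0 = 10
63 = 3·16 + 15   →  a_1 = 3
16 = 1·15 + 1   →  a_2 = 1

1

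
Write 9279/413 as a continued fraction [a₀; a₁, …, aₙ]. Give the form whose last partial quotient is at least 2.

[22; 2, 7, 6, 1, 3]

9279 = 22×413 + 193
413 = 2×193 + 27
193 = 7×27 + 4
27 = 6×4 + 3
4 = 1×3 + 1
3 = 3×1 + 0  (stop)
So 9279/413 = [22; 2, 7, 6, 1, 3].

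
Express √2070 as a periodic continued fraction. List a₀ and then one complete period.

[45; 2, 90]

a₀ = ⌊√2070⌋ = 45.
With m₀=0, d₀=1 and mₖ₊₁ = dₖaₖ − mₖ, dₖ₊₁ = (n − mₖ₊₁²)/dₖ, aₖ₊₁ = ⌊(a₀+mₖ₊₁)/dₖ₊₁⌋:
  k=1: m=45, d=45, a=2
  k=2: m=45, d=1, a=90
d=1 and a=2a₀=90 at k=2, so the next step gives (m, d) = (45, 45) again — its k=1 value — and the period has length 2.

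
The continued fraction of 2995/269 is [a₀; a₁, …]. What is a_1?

7

2995 = 11·269 + 36   →  a_0 = 11
269 = 7·36 + 17   →  a_1 = 7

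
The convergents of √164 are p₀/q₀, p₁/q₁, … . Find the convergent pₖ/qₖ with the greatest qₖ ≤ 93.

397/31

√164 = [12; 1, 4, 6, 4, 1, 24, …] (period length 6).
Convergents:
  p_0/q_0 = 12/1
  p_1/q_1 = 13/1
  p_2/q_2 = 64/5
  p_3/q_3 = 397/31
  p_4/q_4 = 1652/129
q_3 = 31 ≤ 93 < 129 = q_4, so the answer is 397/31.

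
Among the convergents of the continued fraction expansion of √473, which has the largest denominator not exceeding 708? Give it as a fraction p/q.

√473 = [21; 1, 2, 1, 42, …] (period length 4).
Convergents:
  p_0/q_0 = 21/1
  p_1/q_1 = 22/1
  p_2/q_2 = 65/3
  p_3/q_3 = 87/4
  p_4/q_4 = 3719/171
  p_5/q_5 = 3806/175
  p_6/q_6 = 11331/521
  p_7/q_7 = 15137/696
  p_8/q_8 = 647085/29753
q_7 = 696 ≤ 708 < 29753 = q_8, so the answer is 15137/696.

15137/696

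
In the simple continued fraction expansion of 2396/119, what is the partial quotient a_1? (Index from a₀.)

2396 = 20·119 + 16   →  a_0 = 20
119 = 7·16 + 7   →  a_1 = 7

7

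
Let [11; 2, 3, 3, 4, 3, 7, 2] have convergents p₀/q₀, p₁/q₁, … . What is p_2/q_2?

80/7

Using pₖ = aₖpₖ₋₁ + pₖ₋₂, qₖ = aₖqₖ₋₁ + qₖ₋₂ (with p₋₁=1, p₋₂=0, q₋₁=0, q₋₂=1):
  k=0: a=11, p=11, q=1
  k=1: a=2, p=23, q=2
  k=2: a=3, p=80, q=7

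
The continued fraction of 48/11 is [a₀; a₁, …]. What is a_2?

1

48 = 4·11 + 4   →  a_0 = 4
11 = 2·4 + 3   →  a_1 = 2
4 = 1·3 + 1   →  a_2 = 1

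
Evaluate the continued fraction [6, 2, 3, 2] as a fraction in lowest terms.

103/16

Fold from the inside: start with 2/1.
  3 + 1/2 = 7/2
  2 + 2/7 = 16/7
  6 + 7/16 = 103/16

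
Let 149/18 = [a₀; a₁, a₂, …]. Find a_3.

1

149 = 8·18 + 5   →  a_0 = 8
18 = 3·5 + 3   →  a_1 = 3
5 = 1·3 + 2   →  a_2 = 1
3 = 1·2 + 1   →  a_3 = 1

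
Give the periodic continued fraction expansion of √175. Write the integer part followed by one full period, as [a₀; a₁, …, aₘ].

[13; 4, 2, 1, 2, 4, 26]

a₀ = ⌊√175⌋ = 13.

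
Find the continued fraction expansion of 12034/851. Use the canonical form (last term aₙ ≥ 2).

[14; 7, 10, 1, 10]

12034 = 14·851 + 120
851 = 7·120 + 11
120 = 10·11 + 10
11 = 1·10 + 1
10 = 10·1 + 0  (stop)
So 12034/851 = [14; 7, 10, 1, 10].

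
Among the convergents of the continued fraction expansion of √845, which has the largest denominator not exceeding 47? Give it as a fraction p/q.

√845 = [29; 14, 1, 1, 14, 58, …] (period length 5).
Convergents:
  p_0/q_0 = 29/1
  p_1/q_1 = 407/14
  p_2/q_2 = 436/15
  p_3/q_3 = 843/29
  p_4/q_4 = 12238/421
q_3 = 29 ≤ 47 < 421 = q_4, so the answer is 843/29.

843/29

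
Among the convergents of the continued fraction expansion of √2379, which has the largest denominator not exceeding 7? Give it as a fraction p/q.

√2379 = [48; 1, 3, 2, 3, 1, 96, …] (period length 6).
Convergents:
  p_0/q_0 = 48/1
  p_1/q_1 = 49/1
  p_2/q_2 = 195/4
  p_3/q_3 = 439/9
q_2 = 4 ≤ 7 < 9 = q_3, so the answer is 195/4.

195/4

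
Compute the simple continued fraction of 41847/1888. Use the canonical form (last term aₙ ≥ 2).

41847 = 22*1888 + 311
1888 = 6*311 + 22
311 = 14*22 + 3
22 = 7*3 + 1
3 = 3*1 + 0  (stop)
So 41847/1888 = [22; 6, 14, 7, 3].

[22; 6, 14, 7, 3]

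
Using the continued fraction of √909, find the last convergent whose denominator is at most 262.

√909 = [30; 6, 1, 2, 6, 2, 1, 6, 60, …] (period length 8).
Convergents:
  p_0/q_0 = 30/1
  p_1/q_1 = 181/6
  p_2/q_2 = 211/7
  p_3/q_3 = 603/20
  p_4/q_4 = 3829/127
  p_5/q_5 = 8261/274
q_4 = 127 ≤ 262 < 274 = q_5, so the answer is 3829/127.

3829/127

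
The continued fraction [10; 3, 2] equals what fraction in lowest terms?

72/7

Fold from the inside: start with 2/1.
  3 + 1/2 = 7/2
  10 + 2/7 = 72/7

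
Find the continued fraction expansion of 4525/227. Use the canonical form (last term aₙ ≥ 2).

[19; 1, 14, 7, 2]

4525 = 19·227 + 212
227 = 1·212 + 15
212 = 14·15 + 2
15 = 7·2 + 1
2 = 2·1 + 0  (stop)
So 4525/227 = [19; 1, 14, 7, 2].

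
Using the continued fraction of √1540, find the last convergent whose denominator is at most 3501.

95831/2442

√1540 = [39; 4, 8, 2, 8, 4, 78, …] (period length 6).
Convergents:
  p_0/q_0 = 39/1
  p_1/q_1 = 157/4
  p_2/q_2 = 1295/33
  p_3/q_3 = 2747/70
  p_4/q_4 = 23271/593
  p_5/q_5 = 95831/2442
  p_6/q_6 = 7498089/191069
q_5 = 2442 ≤ 3501 < 191069 = q_6, so the answer is 95831/2442.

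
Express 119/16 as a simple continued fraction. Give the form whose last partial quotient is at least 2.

[7; 2, 3, 2]

119 = 7*16 + 7
16 = 2*7 + 2
7 = 3*2 + 1
2 = 2*1 + 0  (stop)
So 119/16 = [7; 2, 3, 2].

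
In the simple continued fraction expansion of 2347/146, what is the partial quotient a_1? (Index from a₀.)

2347 = 16·146 + 11   →  a_0 = 16
146 = 13·11 + 3   →  a_1 = 13

13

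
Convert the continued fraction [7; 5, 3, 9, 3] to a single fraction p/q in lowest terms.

Using pₖ = aₖpₖ₋₁ + pₖ₋₂ and qₖ = aₖqₖ₋₁ + qₖ₋₂:
  k=0: a=7, p=7, q=1
  k=1: a=5, p=36, q=5
  k=2: a=3, p=115, q=16
  k=3: a=9, p=1071, q=149
  k=4: a=3, p=3328, q=463

3328/463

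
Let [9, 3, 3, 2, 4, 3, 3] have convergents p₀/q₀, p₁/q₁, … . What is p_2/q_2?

93/10

Using pₖ = aₖpₖ₋₁ + pₖ₋₂, qₖ = aₖqₖ₋₁ + qₖ₋₂ (with p₋₁=1, p₋₂=0, q₋₁=0, q₋₂=1):
  k=0: a=9, p=9, q=1
  k=1: a=3, p=28, q=3
  k=2: a=3, p=93, q=10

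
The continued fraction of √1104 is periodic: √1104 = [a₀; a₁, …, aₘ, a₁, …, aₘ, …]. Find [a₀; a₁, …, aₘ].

a₀ = ⌊√1104⌋ = 33.
With m₀=0, d₀=1 and mₖ₊₁ = dₖaₖ − mₖ, dₖ₊₁ = (n − mₖ₊₁²)/dₖ, aₖ₊₁ = ⌊(a₀+mₖ₊₁)/dₖ₊₁⌋:
  k=1: m=33, d=15, a=4
  k=2: m=27, d=25, a=2
  k=3: m=23, d=23, a=2
  k=4: m=23, d=25, a=2
  k=5: m=27, d=15, a=4
  k=6: m=33, d=1, a=66
d=1 and a=2a₀=66 at k=6, so the next step gives (m, d) = (33, 15) again — its k=1 value — and the period has length 6.

[33; 4, 2, 2, 2, 4, 66]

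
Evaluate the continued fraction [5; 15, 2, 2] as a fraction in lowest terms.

390/77

Fold from the inside: start with 2/1.
  2 + 1/2 = 5/2
  15 + 2/5 = 77/5
  5 + 5/77 = 390/77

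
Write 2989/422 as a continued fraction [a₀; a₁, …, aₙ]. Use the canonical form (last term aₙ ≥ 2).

[7; 12, 17, 2]

2989 = 7×422 + 35
422 = 12×35 + 2
35 = 17×2 + 1
2 = 2×1 + 0  (stop)
So 2989/422 = [7; 12, 17, 2].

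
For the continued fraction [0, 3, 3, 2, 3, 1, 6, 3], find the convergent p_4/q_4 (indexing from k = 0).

Using pₖ = aₖpₖ₋₁ + pₖ₋₂, qₖ = aₖqₖ₋₁ + qₖ₋₂ (with p₋₁=1, p₋₂=0, q₋₁=0, q₋₂=1):
  k=0: a=0, p=0, q=1
  k=1: a=3, p=1, q=3
  k=2: a=3, p=3, q=10
  k=3: a=2, p=7, q=23
  k=4: a=3, p=24, q=79

24/79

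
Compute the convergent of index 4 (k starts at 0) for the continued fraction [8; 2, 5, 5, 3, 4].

1539/182

Using pₖ = aₖpₖ₋₁ + pₖ₋₂, qₖ = aₖqₖ₋₁ + qₖ₋₂ (with p₋₁=1, p₋₂=0, q₋₁=0, q₋₂=1):
  k=0: a=8, p=8, q=1
  k=1: a=2, p=17, q=2
  k=2: a=5, p=93, q=11
  k=3: a=5, p=482, q=57
  k=4: a=3, p=1539, q=182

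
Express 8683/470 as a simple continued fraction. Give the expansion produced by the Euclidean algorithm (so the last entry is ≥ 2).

[18; 2, 9, 3, 2, 3]

8683 = 18·470 + 223
470 = 2·223 + 24
223 = 9·24 + 7
24 = 3·7 + 3
7 = 2·3 + 1
3 = 3·1 + 0  (stop)
So 8683/470 = [18; 2, 9, 3, 2, 3].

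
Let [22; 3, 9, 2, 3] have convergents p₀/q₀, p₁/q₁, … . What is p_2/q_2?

Using pₖ = aₖpₖ₋₁ + pₖ₋₂, qₖ = aₖqₖ₋₁ + qₖ₋₂ (with p₋₁=1, p₋₂=0, q₋₁=0, q₋₂=1):
  k=0: a=22, p=22, q=1
  k=1: a=3, p=67, q=3
  k=2: a=9, p=625, q=28

625/28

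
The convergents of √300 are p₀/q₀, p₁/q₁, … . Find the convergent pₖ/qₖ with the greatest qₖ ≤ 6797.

46367/2677

√300 = [17; 3, 8, 3, 34, …] (period length 4).
Convergents:
  p_0/q_0 = 17/1
  p_1/q_1 = 52/3
  p_2/q_2 = 433/25
  p_3/q_3 = 1351/78
  p_4/q_4 = 46367/2677
  p_5/q_5 = 140452/8109
q_4 = 2677 ≤ 6797 < 8109 = q_5, so the answer is 46367/2677.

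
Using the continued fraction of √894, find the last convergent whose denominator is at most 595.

17611/589

√894 = [29; 1, 8, 1, 58, …] (period length 4).
Convergents:
  p_0/q_0 = 29/1
  p_1/q_1 = 30/1
  p_2/q_2 = 269/9
  p_3/q_3 = 299/10
  p_4/q_4 = 17611/589
  p_5/q_5 = 17910/599
q_4 = 589 ≤ 595 < 599 = q_5, so the answer is 17611/589.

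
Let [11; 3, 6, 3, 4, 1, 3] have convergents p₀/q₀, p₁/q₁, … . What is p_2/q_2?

215/19

Using pₖ = aₖpₖ₋₁ + pₖ₋₂, qₖ = aₖqₖ₋₁ + qₖ₋₂ (with p₋₁=1, p₋₂=0, q₋₁=0, q₋₂=1):
  k=0: a=11, p=11, q=1
  k=1: a=3, p=34, q=3
  k=2: a=6, p=215, q=19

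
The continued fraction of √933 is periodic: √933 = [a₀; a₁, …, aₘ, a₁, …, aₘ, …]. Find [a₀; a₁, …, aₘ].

a₀ = ⌊√933⌋ = 30.

[30; 1, 1, 5, 20, 5, 1, 1, 60]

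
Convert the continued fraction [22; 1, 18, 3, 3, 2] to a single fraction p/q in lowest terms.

10189/444

Fold from the inside: start with 2/1.
  3 + 1/2 = 7/2
  3 + 2/7 = 23/7
  18 + 7/23 = 421/23
  1 + 23/421 = 444/421
  22 + 421/444 = 10189/444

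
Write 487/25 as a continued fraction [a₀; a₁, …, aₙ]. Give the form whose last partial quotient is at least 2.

[19; 2, 12]

487 = 19·25 + 12
25 = 2·12 + 1
12 = 12·1 + 0  (stop)
So 487/25 = [19; 2, 12].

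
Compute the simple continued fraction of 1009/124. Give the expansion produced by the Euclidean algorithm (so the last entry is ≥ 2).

[8; 7, 3, 2, 2]

1009 = 8·124 + 17
124 = 7·17 + 5
17 = 3·5 + 2
5 = 2·2 + 1
2 = 2·1 + 0  (stop)
So 1009/124 = [8; 7, 3, 2, 2].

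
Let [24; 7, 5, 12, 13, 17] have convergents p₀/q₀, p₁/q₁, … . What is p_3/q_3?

10597/439

Using pₖ = aₖpₖ₋₁ + pₖ₋₂, qₖ = aₖqₖ₋₁ + qₖ₋₂ (with p₋₁=1, p₋₂=0, q₋₁=0, q₋₂=1):
  k=0: a=24, p=24, q=1
  k=1: a=7, p=169, q=7
  k=2: a=5, p=869, q=36
  k=3: a=12, p=10597, q=439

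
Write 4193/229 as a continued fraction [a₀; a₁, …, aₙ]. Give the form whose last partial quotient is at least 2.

4193 = 18·229 + 71
229 = 3·71 + 16
71 = 4·16 + 7
16 = 2·7 + 2
7 = 3·2 + 1
2 = 2·1 + 0  (stop)
So 4193/229 = [18; 3, 4, 2, 3, 2].

[18; 3, 4, 2, 3, 2]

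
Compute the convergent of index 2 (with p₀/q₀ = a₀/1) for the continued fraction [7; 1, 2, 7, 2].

23/3

Using pₖ = aₖpₖ₋₁ + pₖ₋₂, qₖ = aₖqₖ₋₁ + qₖ₋₂ (with p₋₁=1, p₋₂=0, q₋₁=0, q₋₂=1):
  k=0: a=7, p=7, q=1
  k=1: a=1, p=8, q=1
  k=2: a=2, p=23, q=3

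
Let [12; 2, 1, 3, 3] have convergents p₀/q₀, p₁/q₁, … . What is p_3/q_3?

136/11

Using pₖ = aₖpₖ₋₁ + pₖ₋₂, qₖ = aₖqₖ₋₁ + qₖ₋₂ (with p₋₁=1, p₋₂=0, q₋₁=0, q₋₂=1):
  k=0: a=12, p=12, q=1
  k=1: a=2, p=25, q=2
  k=2: a=1, p=37, q=3
  k=3: a=3, p=136, q=11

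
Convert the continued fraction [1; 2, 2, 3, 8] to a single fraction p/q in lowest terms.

199/141

Using pₖ = aₖpₖ₋₁ + pₖ₋₂ and qₖ = aₖqₖ₋₁ + qₖ₋₂:
  k=0: a=1, p=1, q=1
  k=1: a=2, p=3, q=2
  k=2: a=2, p=7, q=5
  k=3: a=3, p=24, q=17
  k=4: a=8, p=199, q=141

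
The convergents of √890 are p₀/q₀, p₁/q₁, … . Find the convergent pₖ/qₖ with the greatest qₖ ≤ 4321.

64081/2148

√890 = [29; 1, 4, 1, 58, …] (period length 4).
Convergents:
  p_0/q_0 = 29/1
  p_1/q_1 = 30/1
  p_2/q_2 = 149/5
  p_3/q_3 = 179/6
  p_4/q_4 = 10531/353
  p_5/q_5 = 10710/359
  p_6/q_6 = 53371/1789
  p_7/q_7 = 64081/2148
  p_8/q_8 = 3770069/126373
q_7 = 2148 ≤ 4321 < 126373 = q_8, so the answer is 64081/2148.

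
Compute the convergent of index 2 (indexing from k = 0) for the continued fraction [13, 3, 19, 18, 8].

Using pₖ = aₖpₖ₋₁ + pₖ₋₂, qₖ = aₖqₖ₋₁ + qₖ₋₂ (with p₋₁=1, p₋₂=0, q₋₁=0, q₋₂=1):
  k=0: a=13, p=13, q=1
  k=1: a=3, p=40, q=3
  k=2: a=19, p=773, q=58

773/58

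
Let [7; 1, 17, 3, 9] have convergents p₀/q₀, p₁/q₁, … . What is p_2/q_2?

143/18

Using pₖ = aₖpₖ₋₁ + pₖ₋₂, qₖ = aₖqₖ₋₁ + qₖ₋₂ (with p₋₁=1, p₋₂=0, q₋₁=0, q₋₂=1):
  k=0: a=7, p=7, q=1
  k=1: a=1, p=8, q=1
  k=2: a=17, p=143, q=18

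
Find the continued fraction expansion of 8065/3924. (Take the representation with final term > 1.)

[2; 18, 12, 18]

8065 = 2·3924 + 217
3924 = 18·217 + 18
217 = 12·18 + 1
18 = 18·1 + 0  (stop)
So 8065/3924 = [2; 18, 12, 18].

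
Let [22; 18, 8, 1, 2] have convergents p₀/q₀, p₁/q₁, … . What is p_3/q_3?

3595/163

Using pₖ = aₖpₖ₋₁ + pₖ₋₂, qₖ = aₖqₖ₋₁ + qₖ₋₂ (with p₋₁=1, p₋₂=0, q₋₁=0, q₋₂=1):
  k=0: a=22, p=22, q=1
  k=1: a=18, p=397, q=18
  k=2: a=8, p=3198, q=145
  k=3: a=1, p=3595, q=163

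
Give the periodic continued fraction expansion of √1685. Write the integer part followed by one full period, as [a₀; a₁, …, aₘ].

[41; 20, 1, 1, 20, 82]

a₀ = ⌊√1685⌋ = 41.
With m₀=0, d₀=1 and mₖ₊₁ = dₖaₖ − mₖ, dₖ₊₁ = (n − mₖ₊₁²)/dₖ, aₖ₊₁ = ⌊(a₀+mₖ₊₁)/dₖ₊₁⌋:
  k=1: m=41, d=4, a=20
  k=2: m=39, d=41, a=1
  k=3: m=2, d=41, a=1
  k=4: m=39, d=4, a=20
  k=5: m=41, d=1, a=82
d=1 and a=2a₀=82 at k=5, so the next step gives (m, d) = (41, 4) again — its k=1 value — and the period has length 5.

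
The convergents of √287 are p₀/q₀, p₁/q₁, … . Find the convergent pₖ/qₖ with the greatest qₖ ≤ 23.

288/17

√287 = [16; 1, 15, 1, 32, …] (period length 4).
Convergents:
  p_0/q_0 = 16/1
  p_1/q_1 = 17/1
  p_2/q_2 = 271/16
  p_3/q_3 = 288/17
  p_4/q_4 = 9487/560
q_3 = 17 ≤ 23 < 560 = q_4, so the answer is 288/17.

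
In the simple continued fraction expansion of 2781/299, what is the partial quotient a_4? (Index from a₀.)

1

2781 = 9·299 + 90   →  a_0 = 9
299 = 3·90 + 29   →  a_1 = 3
90 = 3·29 + 3   →  a_2 = 3
29 = 9·3 + 2   →  a_3 = 9
3 = 1·2 + 1   →  a_4 = 1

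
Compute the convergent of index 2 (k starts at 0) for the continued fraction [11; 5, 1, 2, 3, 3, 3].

67/6

Using pₖ = aₖpₖ₋₁ + pₖ₋₂, qₖ = aₖqₖ₋₁ + qₖ₋₂ (with p₋₁=1, p₋₂=0, q₋₁=0, q₋₂=1):
  k=0: a=11, p=11, q=1
  k=1: a=5, p=56, q=5
  k=2: a=1, p=67, q=6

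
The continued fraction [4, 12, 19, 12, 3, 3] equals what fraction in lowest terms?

115495/28287

Using pₖ = aₖpₖ₋₁ + pₖ₋₂ and qₖ = aₖqₖ₋₁ + qₖ₋₂:
  k=0: a=4, p=4, q=1
  k=1: a=12, p=49, q=12
  k=2: a=19, p=935, q=229
  k=3: a=12, p=11269, q=2760
  k=4: a=3, p=34742, q=8509
  k=5: a=3, p=115495, q=28287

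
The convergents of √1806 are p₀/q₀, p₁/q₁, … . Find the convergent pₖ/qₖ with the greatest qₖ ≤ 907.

√1806 = [42; 2, 84, …] (period length 2).
Convergents:
  p_0/q_0 = 42/1
  p_1/q_1 = 85/2
  p_2/q_2 = 7182/169
  p_3/q_3 = 14449/340
  p_4/q_4 = 1220898/28729
q_3 = 340 ≤ 907 < 28729 = q_4, so the answer is 14449/340.

14449/340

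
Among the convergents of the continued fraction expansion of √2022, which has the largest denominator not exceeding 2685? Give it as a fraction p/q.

√2022 = [44; 1, 28, 1, 88, …] (period length 4).
Convergents:
  p_0/q_0 = 44/1
  p_1/q_1 = 45/1
  p_2/q_2 = 1304/29
  p_3/q_3 = 1349/30
  p_4/q_4 = 120016/2669
  p_5/q_5 = 121365/2699
q_4 = 2669 ≤ 2685 < 2699 = q_5, so the answer is 120016/2669.

120016/2669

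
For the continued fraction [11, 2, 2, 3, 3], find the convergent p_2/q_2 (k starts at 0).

57/5

Using pₖ = aₖpₖ₋₁ + pₖ₋₂, qₖ = aₖqₖ₋₁ + qₖ₋₂ (with p₋₁=1, p₋₂=0, q₋₁=0, q₋₂=1):
  k=0: a=11, p=11, q=1
  k=1: a=2, p=23, q=2
  k=2: a=2, p=57, q=5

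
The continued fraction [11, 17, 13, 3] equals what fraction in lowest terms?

7553/683

Using pₖ = aₖpₖ₋₁ + pₖ₋₂ and qₖ = aₖqₖ₋₁ + qₖ₋₂:
  k=0: a=11, p=11, q=1
  k=1: a=17, p=188, q=17
  k=2: a=13, p=2455, q=222
  k=3: a=3, p=7553, q=683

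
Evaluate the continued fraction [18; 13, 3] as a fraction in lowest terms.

Using pₖ = aₖpₖ₋₁ + pₖ₋₂ and qₖ = aₖqₖ₋₁ + qₖ₋₂:
  k=0: a=18, p=18, q=1
  k=1: a=13, p=235, q=13
  k=2: a=3, p=723, q=40

723/40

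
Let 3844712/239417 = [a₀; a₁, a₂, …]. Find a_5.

3844712 = 16·239417 + 14040   →  a_0 = 16
239417 = 17·14040 + 737   →  a_1 = 17
14040 = 19·737 + 37   →  a_2 = 19
737 = 19·37 + 34   →  a_3 = 19
37 = 1·34 + 3   →  a_4 = 1
34 = 11·3 + 1   →  a_5 = 11

11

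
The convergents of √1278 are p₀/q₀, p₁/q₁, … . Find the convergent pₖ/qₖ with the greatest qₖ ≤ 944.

30637/857

√1278 = [35; 1, 2, 1, 70, …] (period length 4).
Convergents:
  p_0/q_0 = 35/1
  p_1/q_1 = 36/1
  p_2/q_2 = 107/3
  p_3/q_3 = 143/4
  p_4/q_4 = 10117/283
  p_5/q_5 = 10260/287
  p_6/q_6 = 30637/857
  p_7/q_7 = 40897/1144
q_6 = 857 ≤ 944 < 1144 = q_7, so the answer is 30637/857.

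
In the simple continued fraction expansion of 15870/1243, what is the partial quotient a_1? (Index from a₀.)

15870 = 12·1243 + 954   →  a_0 = 12
1243 = 1·954 + 289   →  a_1 = 1

1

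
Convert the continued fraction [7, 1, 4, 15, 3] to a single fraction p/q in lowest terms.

Fold from the inside: start with 3/1.
  15 + 1/3 = 46/3
  4 + 3/46 = 187/46
  1 + 46/187 = 233/187
  7 + 187/233 = 1818/233

1818/233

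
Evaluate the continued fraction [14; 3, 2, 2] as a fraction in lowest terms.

Using pₖ = aₖpₖ₋₁ + pₖ₋₂ and qₖ = aₖqₖ₋₁ + qₖ₋₂:
  k=0: a=14, p=14, q=1
  k=1: a=3, p=43, q=3
  k=2: a=2, p=100, q=7
  k=3: a=2, p=243, q=17

243/17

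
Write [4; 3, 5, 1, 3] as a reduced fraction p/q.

Fold from the inside: start with 3/1.
  1 + 1/3 = 4/3
  5 + 3/4 = 23/4
  3 + 4/23 = 73/23
  4 + 23/73 = 315/73

315/73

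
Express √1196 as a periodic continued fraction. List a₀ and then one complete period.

[34; 1, 1, 2, 1, 1, 68]

a₀ = ⌊√1196⌋ = 34.
With m₀=0, d₀=1 and mₖ₊₁ = dₖaₖ − mₖ, dₖ₊₁ = (n − mₖ₊₁²)/dₖ, aₖ₊₁ = ⌊(a₀+mₖ₊₁)/dₖ₊₁⌋:
  k=1: m=34, d=40, a=1
  k=2: m=6, d=29, a=1
  k=3: m=23, d=23, a=2
  k=4: m=23, d=29, a=1
  k=5: m=6, d=40, a=1
  k=6: m=34, d=1, a=68
d=1 and a=2a₀=68 at k=6, so the next step gives (m, d) = (34, 40) again — its k=1 value — and the period has length 6.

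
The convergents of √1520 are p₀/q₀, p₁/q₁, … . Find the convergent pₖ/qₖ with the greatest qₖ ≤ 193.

√1520 = [38; 1, 76, …] (period length 2).
Convergents:
  p_0/q_0 = 38/1
  p_1/q_1 = 39/1
  p_2/q_2 = 3002/77
  p_3/q_3 = 3041/78
  p_4/q_4 = 234118/6005
q_3 = 78 ≤ 193 < 6005 = q_4, so the answer is 3041/78.

3041/78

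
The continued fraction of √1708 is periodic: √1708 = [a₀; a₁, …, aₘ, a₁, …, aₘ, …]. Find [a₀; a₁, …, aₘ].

[41; 3, 20, 3, 82]

a₀ = ⌊√1708⌋ = 41.
With m₀=0, d₀=1 and mₖ₊₁ = dₖaₖ − mₖ, dₖ₊₁ = (n − mₖ₊₁²)/dₖ, aₖ₊₁ = ⌊(a₀+mₖ₊₁)/dₖ₊₁⌋:
  k=1: m=41, d=27, a=3
  k=2: m=40, d=4, a=20
  k=3: m=40, d=27, a=3
  k=4: m=41, d=1, a=82
d=1 and a=2a₀=82 at k=4, so the next step gives (m, d) = (41, 27) again — its k=1 value — and the period has length 4.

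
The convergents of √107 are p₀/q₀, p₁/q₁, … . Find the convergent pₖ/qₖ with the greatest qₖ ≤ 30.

300/29

√107 = [10; 2, 1, 9, 1, 2, 20, …] (period length 6).
Convergents:
  p_0/q_0 = 10/1
  p_1/q_1 = 21/2
  p_2/q_2 = 31/3
  p_3/q_3 = 300/29
  p_4/q_4 = 331/32
q_3 = 29 ≤ 30 < 32 = q_4, so the answer is 300/29.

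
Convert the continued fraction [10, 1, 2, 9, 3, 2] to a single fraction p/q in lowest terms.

2157/202

Fold from the inside: start with 2/1.
  3 + 1/2 = 7/2
  9 + 2/7 = 65/7
  2 + 7/65 = 137/65
  1 + 65/137 = 202/137
  10 + 137/202 = 2157/202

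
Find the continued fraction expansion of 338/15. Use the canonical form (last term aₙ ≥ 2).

338 = 22·15 + 8
15 = 1·8 + 7
8 = 1·7 + 1
7 = 7·1 + 0  (stop)
So 338/15 = [22; 1, 1, 7].

[22; 1, 1, 7]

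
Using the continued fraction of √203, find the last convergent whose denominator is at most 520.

√203 = [14; 4, 28, …] (period length 2).
Convergents:
  p_0/q_0 = 14/1
  p_1/q_1 = 57/4
  p_2/q_2 = 1610/113
  p_3/q_3 = 6497/456
  p_4/q_4 = 183526/12881
q_3 = 456 ≤ 520 < 12881 = q_4, so the answer is 6497/456.

6497/456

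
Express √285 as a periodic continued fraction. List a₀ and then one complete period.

a₀ = ⌊√285⌋ = 16.
With m₀=0, d₀=1 and mₖ₊₁ = dₖaₖ − mₖ, dₖ₊₁ = (n − mₖ₊₁²)/dₖ, aₖ₊₁ = ⌊(a₀+mₖ₊₁)/dₖ₊₁⌋:
  k=1: m=16, d=29, a=1
  k=2: m=13, d=4, a=7
  k=3: m=15, d=15, a=2
  k=4: m=15, d=4, a=7
  k=5: m=13, d=29, a=1
  k=6: m=16, d=1, a=32
d=1 and a=2a₀=32 at k=6, so the next step gives (m, d) = (16, 29) again — its k=1 value — and the period has length 6.

[16; 1, 7, 2, 7, 1, 32]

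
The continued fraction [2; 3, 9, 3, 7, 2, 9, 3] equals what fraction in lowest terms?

92917/40019

Fold from the inside: start with 3/1.
  9 + 1/3 = 28/3
  2 + 3/28 = 59/28
  7 + 28/59 = 441/59
  3 + 59/441 = 1382/441
  9 + 441/1382 = 12879/1382
  3 + 1382/12879 = 40019/12879
  2 + 12879/40019 = 92917/40019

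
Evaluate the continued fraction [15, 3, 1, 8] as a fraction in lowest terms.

Fold from the inside: start with 8/1.
  1 + 1/8 = 9/8
  3 + 8/9 = 35/9
  15 + 9/35 = 534/35

534/35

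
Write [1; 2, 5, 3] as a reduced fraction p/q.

51/35

Fold from the inside: start with 3/1.
  5 + 1/3 = 16/3
  2 + 3/16 = 35/16
  1 + 16/35 = 51/35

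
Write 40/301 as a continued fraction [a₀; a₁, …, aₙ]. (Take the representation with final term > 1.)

[0; 7, 1, 1, 9, 2]

40 = 0·301 + 40
301 = 7·40 + 21
40 = 1·21 + 19
21 = 1·19 + 2
19 = 9·2 + 1
2 = 2·1 + 0  (stop)
So 40/301 = [0; 7, 1, 1, 9, 2].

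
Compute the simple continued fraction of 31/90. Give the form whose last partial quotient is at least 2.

[0; 2, 1, 9, 3]

31 = 0×90 + 31
90 = 2×31 + 28
31 = 1×28 + 3
28 = 9×3 + 1
3 = 3×1 + 0  (stop)
So 31/90 = [0; 2, 1, 9, 3].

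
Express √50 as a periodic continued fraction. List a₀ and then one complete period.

[7; 14]

a₀ = ⌊√50⌋ = 7.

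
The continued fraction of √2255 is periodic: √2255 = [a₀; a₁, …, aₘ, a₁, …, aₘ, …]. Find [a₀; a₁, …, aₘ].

[47; 2, 18, 2, 94]

a₀ = ⌊√2255⌋ = 47.
With m₀=0, d₀=1 and mₖ₊₁ = dₖaₖ − mₖ, dₖ₊₁ = (n − mₖ₊₁²)/dₖ, aₖ₊₁ = ⌊(a₀+mₖ₊₁)/dₖ₊₁⌋:
  k=1: m=47, d=46, a=2
  k=2: m=45, d=5, a=18
  k=3: m=45, d=46, a=2
  k=4: m=47, d=1, a=94
d=1 and a=2a₀=94 at k=4, so the next step gives (m, d) = (47, 46) again — its k=1 value — and the period has length 4.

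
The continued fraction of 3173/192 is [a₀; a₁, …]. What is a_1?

1

3173 = 16·192 + 101   →  a_0 = 16
192 = 1·101 + 91   →  a_1 = 1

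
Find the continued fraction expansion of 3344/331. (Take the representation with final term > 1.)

3344 = 10*331 + 34
331 = 9*34 + 25
34 = 1*25 + 9
25 = 2*9 + 7
9 = 1*7 + 2
7 = 3*2 + 1
2 = 2*1 + 0  (stop)
So 3344/331 = [10; 9, 1, 2, 1, 3, 2].

[10; 9, 1, 2, 1, 3, 2]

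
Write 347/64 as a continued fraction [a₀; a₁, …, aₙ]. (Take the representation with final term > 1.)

[5; 2, 2, 1, 2, 3]

347 = 5·64 + 27
64 = 2·27 + 10
27 = 2·10 + 7
10 = 1·7 + 3
7 = 2·3 + 1
3 = 3·1 + 0  (stop)
So 347/64 = [5; 2, 2, 1, 2, 3].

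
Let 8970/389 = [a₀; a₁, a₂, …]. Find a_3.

8970 = 23·389 + 23   →  a_0 = 23
389 = 16·23 + 21   →  a_1 = 16
23 = 1·21 + 2   →  a_2 = 1
21 = 10·2 + 1   →  a_3 = 10

10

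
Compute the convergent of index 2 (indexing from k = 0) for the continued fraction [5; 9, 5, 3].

235/46

Using pₖ = aₖpₖ₋₁ + pₖ₋₂, qₖ = aₖqₖ₋₁ + qₖ₋₂ (with p₋₁=1, p₋₂=0, q₋₁=0, q₋₂=1):
  k=0: a=5, p=5, q=1
  k=1: a=9, p=46, q=9
  k=2: a=5, p=235, q=46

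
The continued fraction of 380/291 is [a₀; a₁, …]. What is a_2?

3

380 = 1·291 + 89   →  a_0 = 1
291 = 3·89 + 24   →  a_1 = 3
89 = 3·24 + 17   →  a_2 = 3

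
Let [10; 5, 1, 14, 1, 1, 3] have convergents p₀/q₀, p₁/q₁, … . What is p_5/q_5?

1871/184

Using pₖ = aₖpₖ₋₁ + pₖ₋₂, qₖ = aₖqₖ₋₁ + qₖ₋₂ (with p₋₁=1, p₋₂=0, q₋₁=0, q₋₂=1):
  k=0: a=10, p=10, q=1
  k=1: a=5, p=51, q=5
  k=2: a=1, p=61, q=6
  k=3: a=14, p=905, q=89
  k=4: a=1, p=966, q=95
  k=5: a=1, p=1871, q=184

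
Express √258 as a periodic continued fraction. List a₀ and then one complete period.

a₀ = ⌊√258⌋ = 16.
With m₀=0, d₀=1 and mₖ₊₁ = dₖaₖ − mₖ, dₖ₊₁ = (n − mₖ₊₁²)/dₖ, aₖ₊₁ = ⌊(a₀+mₖ₊₁)/dₖ₊₁⌋:
  k=1: m=16, d=2, a=16
  k=2: m=16, d=1, a=32
d=1 and a=2a₀=32 at k=2, so the next step gives (m, d) = (16, 2) again — its k=1 value — and the period has length 2.

[16; 16, 32]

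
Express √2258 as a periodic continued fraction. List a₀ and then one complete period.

a₀ = ⌊√2258⌋ = 47.
With m₀=0, d₀=1 and mₖ₊₁ = dₖaₖ − mₖ, dₖ₊₁ = (n − mₖ₊₁²)/dₖ, aₖ₊₁ = ⌊(a₀+mₖ₊₁)/dₖ₊₁⌋:
  k=1: m=47, d=49, a=1
  k=2: m=2, d=46, a=1
  k=3: m=44, d=7, a=13
  k=4: m=47, d=7, a=13
  k=5: m=44, d=46, a=1
  k=6: m=2, d=49, a=1
  k=7: m=47, d=1, a=94
d=1 and a=2a₀=94 at k=7, so the next step gives (m, d) = (47, 49) again — its k=1 value — and the period has length 7.

[47; 1, 1, 13, 13, 1, 1, 94]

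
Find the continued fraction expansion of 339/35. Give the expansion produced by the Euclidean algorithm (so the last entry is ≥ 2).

[9; 1, 2, 5, 2]

339 = 9·35 + 24
35 = 1·24 + 11
24 = 2·11 + 2
11 = 5·2 + 1
2 = 2·1 + 0  (stop)
So 339/35 = [9; 1, 2, 5, 2].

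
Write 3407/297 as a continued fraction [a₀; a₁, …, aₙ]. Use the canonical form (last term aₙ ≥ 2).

[11; 2, 8, 4, 4]

3407 = 11*297 + 140
297 = 2*140 + 17
140 = 8*17 + 4
17 = 4*4 + 1
4 = 4*1 + 0  (stop)
So 3407/297 = [11; 2, 8, 4, 4].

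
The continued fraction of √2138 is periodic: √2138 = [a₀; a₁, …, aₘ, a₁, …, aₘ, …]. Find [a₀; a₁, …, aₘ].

[46; 4, 5, 5, 4, 92]

a₀ = ⌊√2138⌋ = 46.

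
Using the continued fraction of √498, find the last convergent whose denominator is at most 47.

424/19

√498 = [22; 3, 6, 22, 6, 3, 44, …] (period length 6).
Convergents:
  p_0/q_0 = 22/1
  p_1/q_1 = 67/3
  p_2/q_2 = 424/19
  p_3/q_3 = 9395/421
q_2 = 19 ≤ 47 < 421 = q_3, so the answer is 424/19.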